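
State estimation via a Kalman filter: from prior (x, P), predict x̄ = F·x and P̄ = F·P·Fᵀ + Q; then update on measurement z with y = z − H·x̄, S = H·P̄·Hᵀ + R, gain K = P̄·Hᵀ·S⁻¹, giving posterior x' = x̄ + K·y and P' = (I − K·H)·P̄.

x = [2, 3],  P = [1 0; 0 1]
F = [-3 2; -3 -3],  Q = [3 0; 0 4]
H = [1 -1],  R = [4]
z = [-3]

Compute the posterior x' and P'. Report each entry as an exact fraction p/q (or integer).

x' = [-13/2, -11/2]
P' = [407/36 355/36; 355/36 431/36]

x̄ = F·x = [0, -15]
P̄ = F·P·Fᵀ + Q = [16 3; 3 22]
y = z − H·x̄ = [-18]
S = H·P̄·Hᵀ + R = [36]
K = P̄·Hᵀ·S⁻¹ = [13/36; -19/36]
x' = x̄ + K·y = [-13/2, -11/2]
P' = (I − K·H)·P̄ = [407/36 355/36; 355/36 431/36]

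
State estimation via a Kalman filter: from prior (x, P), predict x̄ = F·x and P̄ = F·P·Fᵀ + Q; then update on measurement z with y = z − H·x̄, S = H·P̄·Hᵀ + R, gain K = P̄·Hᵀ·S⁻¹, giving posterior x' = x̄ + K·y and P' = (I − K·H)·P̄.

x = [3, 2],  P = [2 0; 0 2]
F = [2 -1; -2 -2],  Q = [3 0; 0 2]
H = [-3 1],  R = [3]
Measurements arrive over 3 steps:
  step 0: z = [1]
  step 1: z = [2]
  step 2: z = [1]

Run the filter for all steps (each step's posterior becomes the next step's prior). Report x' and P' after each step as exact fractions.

step 0: x̄ = F·x = [4, -10]
step 0: P̄ = F·P·Fᵀ + Q = [13 -4; -4 18]
step 0: y = z − H·x̄ = [23]
step 0: S = H·P̄·Hᵀ + R = [162]
step 0: K = P̄·Hᵀ·S⁻¹ = [-43/162; 5/27]
step 0: x' = x̄ + K·y = [-341/162, -155/27]
step 0: P' = (I − K·H)·P̄ = [257/162 107/27; 107/27 112/9]
step 1: x̄ = F·x = [124/81, 1271/81]
step 1: P̄ = F·P·Fᵀ + Q = [481/81 860/81; 860/81 7276/81]
step 1: y = z − H·x̄ = [-737/81]
step 1: S = H·P̄·Hᵀ + R = [6688/81]
step 1: K = P̄·Hᵀ·S⁻¹ = [-53/608; 587/836]
step 1: x' = x̄ + K·y = [1413/608, 707/76]
step 1: P' = (I − K·H)·P̄ = [3229/608 1191/76; 1191/76 10266/209]
step 2: x̄ = F·x = [-1415/304, -7069/304]
step 2: P̄ = F·P·Fᵀ + Q = [17855/1672 76333/1672; 76333/1672 576991/1672]
step 2: y = z − H·x̄ = [391/38]
step 2: S = H·P̄·Hᵀ + R = [35588/209]
step 2: K = P̄·Hᵀ·S⁻¹ = [1423/17794; 43499/35588]
step 2: x' = x̄ + K·y = [-545457/142352, -1519825/142352]
step 2: P' = (I − K·H)·P̄ = [682567/71176 2064777/71176; 2064777/71176 6455325/71176]

step 0: x' = [-341/162, -155/27], P' = [257/162 107/27; 107/27 112/9]
step 1: x' = [1413/608, 707/76], P' = [3229/608 1191/76; 1191/76 10266/209]
step 2: x' = [-545457/142352, -1519825/142352], P' = [682567/71176 2064777/71176; 2064777/71176 6455325/71176]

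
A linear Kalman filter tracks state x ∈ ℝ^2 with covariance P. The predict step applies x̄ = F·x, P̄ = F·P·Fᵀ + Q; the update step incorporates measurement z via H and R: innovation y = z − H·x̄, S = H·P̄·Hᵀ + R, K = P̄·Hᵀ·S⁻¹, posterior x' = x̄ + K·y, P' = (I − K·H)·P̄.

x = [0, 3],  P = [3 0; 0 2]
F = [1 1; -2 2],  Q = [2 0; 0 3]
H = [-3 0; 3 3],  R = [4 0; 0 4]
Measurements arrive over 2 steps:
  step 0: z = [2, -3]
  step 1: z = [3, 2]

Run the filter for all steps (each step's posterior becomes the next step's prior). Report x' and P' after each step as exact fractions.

step 0: x' = [-7590/13921, -4311/13921], P' = [5764/13921 -5684/13921; -5684/13921 11672/13921]
step 1: x' = [-18222387/19663463, 30453753/19663463], P' = [6973652/19663463 -6607844/19663463; -6607844/19663463 14660576/19663463]

step 0: x̄ = F·x = [3, 6]
step 0: P̄ = F·P·Fᵀ + Q = [7 -2; -2 23]
step 0: y = z − H·x̄ = [11, -30]
step 0: S = H·P̄·Hᵀ + R = [67 -45; -45 238]
step 0: K = P̄·Hᵀ·S⁻¹ = [-4323/13921 60/13921; 4263/13921 4491/13921]
step 0: x' = x̄ + K·y = [-7590/13921, -4311/13921]
step 0: P' = (I − K·H)·P̄ = [5764/13921 -5684/13921; -5684/13921 11672/13921]
step 1: x̄ = F·x = [-11901/13921, 6558/13921]
step 1: P̄ = F·P·Fᵀ + Q = [33910/13921 11816/13921; 11816/13921 156979/13921]
step 1: y = z − H·x̄ = [6060/13921, 43871/13921]
step 1: S = H·P̄·Hᵀ + R = [360874/13921 -411534/13921; -411534/13921 1986373/13921]
step 1: K = P̄·Hᵀ·S⁻¹ = [-5230239/19663463 274356/19663463; 4955883/19663463 6039549/19663463]
step 1: x' = x̄ + K·y = [-18222387/19663463, 30453753/19663463]
step 1: P' = (I − K·H)·P̄ = [6973652/19663463 -6607844/19663463; -6607844/19663463 14660576/19663463]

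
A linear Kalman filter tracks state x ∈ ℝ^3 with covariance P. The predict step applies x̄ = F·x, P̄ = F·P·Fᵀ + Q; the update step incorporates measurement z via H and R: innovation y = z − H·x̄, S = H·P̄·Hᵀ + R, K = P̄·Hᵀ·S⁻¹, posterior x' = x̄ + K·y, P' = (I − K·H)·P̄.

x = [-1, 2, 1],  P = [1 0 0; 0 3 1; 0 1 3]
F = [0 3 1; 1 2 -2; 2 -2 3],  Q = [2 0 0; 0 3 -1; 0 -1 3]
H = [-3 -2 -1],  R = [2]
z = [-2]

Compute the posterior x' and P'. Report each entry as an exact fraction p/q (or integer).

x̄ = F·x = [7, 1, -3]
P̄ = F·P·Fᵀ + Q = [38 8 -2; 8 20 -19; -2 -19 34]
y = z − H·x̄ = [18]
S = H·P̄·Hᵀ + R = [466]
K = P̄·Hᵀ·S⁻¹ = [-64/233; -45/466; 5/233]
x' = x̄ + K·y = [479/233, -172/233, -609/233]
P' = (I − K·H)·P̄ = [662/233 -1016/233 174/233; -1016/233 7295/466 -4202/233; 174/233 -4202/233 7872/233]

x' = [479/233, -172/233, -609/233]
P' = [662/233 -1016/233 174/233; -1016/233 7295/466 -4202/233; 174/233 -4202/233 7872/233]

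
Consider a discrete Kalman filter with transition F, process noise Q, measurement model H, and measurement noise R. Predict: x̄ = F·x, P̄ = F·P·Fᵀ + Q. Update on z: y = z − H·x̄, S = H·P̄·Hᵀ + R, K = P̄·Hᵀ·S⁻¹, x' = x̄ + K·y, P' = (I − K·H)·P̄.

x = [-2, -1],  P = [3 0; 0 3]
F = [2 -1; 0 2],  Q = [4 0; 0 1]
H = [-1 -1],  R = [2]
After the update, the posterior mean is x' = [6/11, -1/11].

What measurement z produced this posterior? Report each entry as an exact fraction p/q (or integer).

x̄ = F·x = [-3, -2]
P̄ = F·P·Fᵀ + Q = [19 -6; -6 13]
S = H·P̄·Hᵀ + R = [22]
K = P̄·Hᵀ·S⁻¹ = [-13/22; -7/22]
x' − x̄ = [39/11, 21/11] = K·y
y = (KᵀK)⁻¹·Kᵀ·(x' − x̄) = [-6]
z = y + H·x̄ = [-6] + [5] = [-1]

z = [-1]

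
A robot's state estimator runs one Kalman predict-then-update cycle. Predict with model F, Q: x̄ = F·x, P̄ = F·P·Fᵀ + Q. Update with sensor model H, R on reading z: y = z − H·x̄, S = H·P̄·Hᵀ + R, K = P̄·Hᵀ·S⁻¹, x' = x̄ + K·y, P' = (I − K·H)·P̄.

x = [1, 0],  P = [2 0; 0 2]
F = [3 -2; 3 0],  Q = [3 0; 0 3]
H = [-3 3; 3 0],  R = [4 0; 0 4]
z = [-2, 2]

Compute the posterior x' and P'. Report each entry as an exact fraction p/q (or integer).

x̄ = F·x = [3, 3]
P̄ = F·P·Fᵀ + Q = [29 18; 18 21]
y = z − H·x̄ = [-2, -7]
S = H·P̄·Hᵀ + R = [130 -99; -99 265]
K = P̄·Hᵀ·S⁻¹ = [-132/24649 8043/24649; 7731/24649 7911/24649]
x' = x̄ + K·y = [17910/24649, 3108/24649]
P' = (I − K·H)·P̄ = [10724/24649 10548/24649; 10548/24649 20856/24649]

x' = [17910/24649, 3108/24649]
P' = [10724/24649 10548/24649; 10548/24649 20856/24649]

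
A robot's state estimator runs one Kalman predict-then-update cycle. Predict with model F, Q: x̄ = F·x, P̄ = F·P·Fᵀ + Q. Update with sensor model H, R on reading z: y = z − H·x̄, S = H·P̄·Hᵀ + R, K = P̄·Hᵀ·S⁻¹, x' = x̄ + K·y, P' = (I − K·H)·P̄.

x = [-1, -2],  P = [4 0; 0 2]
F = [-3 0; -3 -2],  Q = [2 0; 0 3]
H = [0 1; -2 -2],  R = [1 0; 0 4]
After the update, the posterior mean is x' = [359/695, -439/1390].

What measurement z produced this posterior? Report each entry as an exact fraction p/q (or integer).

z = [-1, -1]

x̄ = F·x = [3, 7]
P̄ = F·P·Fᵀ + Q = [38 36; 36 47]
S = H·P̄·Hᵀ + R = [48 -166; -166 632]
K = P̄·Hᵀ·S⁻¹ = [-454/695 -282/695; 537/695 -83/1390]
x' − x̄ = [-1726/695, -10169/1390] = K·y
y = (KᵀK)⁻¹·Kᵀ·(x' − x̄) = [-8, 19]
z = y + H·x̄ = [-8, 19] + [7, -20] = [-1, -1]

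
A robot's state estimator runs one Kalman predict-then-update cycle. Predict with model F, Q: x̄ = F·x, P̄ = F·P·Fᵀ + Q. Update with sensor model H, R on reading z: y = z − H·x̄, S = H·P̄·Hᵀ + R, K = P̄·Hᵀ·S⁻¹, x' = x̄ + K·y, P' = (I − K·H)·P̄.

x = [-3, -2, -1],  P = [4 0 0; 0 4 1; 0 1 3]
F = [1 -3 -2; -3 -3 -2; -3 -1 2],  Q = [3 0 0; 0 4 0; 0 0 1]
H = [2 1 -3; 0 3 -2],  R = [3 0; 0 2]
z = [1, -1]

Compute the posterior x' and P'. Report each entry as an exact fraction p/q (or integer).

x' = [25846/18201, 4153/18201, 27187/36402]
P' = [902269/91005 511384/91005 151411/18201; 511384/91005 345004/91005 94624/18201; 151411/18201 94624/18201 275341/36402]

x̄ = F·x = [5, 17, 9]
P̄ = F·P·Fᵀ + Q = [67 48 -16; 48 100 32; -16 32 49]
y = z − H·x̄ = [1, -34]
S = H·P̄·Hᵀ + R = [1004 594; 594 714]
K = P̄·Hᵀ·S⁻¹ = [4973/30335 10021/91005; -5732/30335 44386/91005; -3459/12134 8531/36402]
x' = x̄ + K·y = [25846/18201, 4153/18201, 27187/36402]
P' = (I − K·H)·P̄ = [902269/91005 511384/91005 151411/18201; 511384/91005 345004/91005 94624/18201; 151411/18201 94624/18201 275341/36402]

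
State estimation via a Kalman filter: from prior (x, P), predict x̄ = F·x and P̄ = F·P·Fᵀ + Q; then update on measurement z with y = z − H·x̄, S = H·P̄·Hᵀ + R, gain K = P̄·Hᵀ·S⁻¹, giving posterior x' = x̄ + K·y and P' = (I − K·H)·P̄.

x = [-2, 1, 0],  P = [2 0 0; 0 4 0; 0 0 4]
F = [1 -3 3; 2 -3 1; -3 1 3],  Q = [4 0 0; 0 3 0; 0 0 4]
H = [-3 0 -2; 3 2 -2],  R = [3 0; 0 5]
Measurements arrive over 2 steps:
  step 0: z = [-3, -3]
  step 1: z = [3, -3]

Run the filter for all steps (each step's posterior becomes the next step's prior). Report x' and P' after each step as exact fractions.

step 0: x̄ = F·x = [-5, -7, 7]
step 0: P̄ = F·P·Fᵀ + Q = [78 52 18; 52 51 -12; 18 -12 62]
step 0: y = z − H·x̄ = [-4, 40]
step 0: S = H·P̄·Hᵀ + R = [1169 -718; -718 1663]
step 0: K = P̄·Hᵀ·S⁻¹ = [-232174/1428523 159178/1428523; -17040/1428523 234882/1428523; -363506/1428523 -237690/1428523]
step 0: x' = x̄ + K·y = [153201/1428523, -536221/1428523, 1946085/1428523]
step 0: P' = (I − K·H)·P̄ = [666058/1428523 -1251968/1428523 -650826/1428523; -1251968/1428523 4368669/1428523 1903512/1428523; -650826/1428523 1903512/1428523 1521498/1428523]
step 1: x̄ = F·x = [7600119/1428523, 3861150/1428523, 4842431/1428523]
step 1: P̄ = F·P·Fᵀ + Q = [28735289/1428523 29084417/1428523 -21446495/1428523; 29084417/1428523 48788560/1428523 -43490083/1428523; -21446495/1428523 -43490083/1428523 60418513/1428523]
step 1: y = z − H·x̄ = [36770788/1428523, -25123364/1428523]
step 1: S = H·P̄·Hᵀ + R = [247219282/1428523 -17489719/1428523; -17489719/1428523 1656880116/1428523]
step 1: K = P̄·Hᵀ·S⁻¹ = [-47943915061/286524488837 31878138513/286524488837; 3011096641/286524488837 47036015253/286524488837; -68861051653/286524488837 -47790973191/286524488837]
step 1: x' = x̄ + K·y = [-270350146639/286524488837, 24732884242/286524488837, 39250296009/286524488837]
step 1: P' = (I − K·H)·P̄ = [130925230931/286524488837 -241164473919/286524488837 -124471973805/286524488837; -241164473919/286524488837 836566814928/286524488837 357230065917/286524488837; -124471973805/286524488837 357230065917/286524488837 289999538187/286524488837]

step 0: x' = [153201/1428523, -536221/1428523, 1946085/1428523], P' = [666058/1428523 -1251968/1428523 -650826/1428523; -1251968/1428523 4368669/1428523 1903512/1428523; -650826/1428523 1903512/1428523 1521498/1428523]
step 1: x' = [-270350146639/286524488837, 24732884242/286524488837, 39250296009/286524488837], P' = [130925230931/286524488837 -241164473919/286524488837 -124471973805/286524488837; -241164473919/286524488837 836566814928/286524488837 357230065917/286524488837; -124471973805/286524488837 357230065917/286524488837 289999538187/286524488837]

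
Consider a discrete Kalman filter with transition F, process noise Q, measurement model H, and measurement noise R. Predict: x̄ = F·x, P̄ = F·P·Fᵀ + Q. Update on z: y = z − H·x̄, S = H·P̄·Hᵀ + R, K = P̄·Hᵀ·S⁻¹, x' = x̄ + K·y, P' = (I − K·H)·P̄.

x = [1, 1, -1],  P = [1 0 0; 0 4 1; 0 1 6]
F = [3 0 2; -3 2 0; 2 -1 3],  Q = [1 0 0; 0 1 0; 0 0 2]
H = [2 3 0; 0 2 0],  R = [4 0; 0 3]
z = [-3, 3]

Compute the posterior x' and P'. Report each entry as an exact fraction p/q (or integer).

x' = [-8450/2517, 1105/839, -18290/2517]
P' = [37345/15102 -2587/2517 22388/7551; -2587/2517 590/839 -3160/2517; 22388/7551 -3160/2517 108134/7551]

x̄ = F·x = [1, -1, -2]
P̄ = F·P·Fᵀ + Q = [34 -5 40; -5 26 -8; 40 -8 58]
y = z − H·x̄ = [-2, 5]
S = H·P̄·Hᵀ + R = [314 136; 136 107]
K = P̄·Hᵀ·S⁻¹ = [7031/15102 -5174/7551; 34/2517 1180/2517; 4084/7551 -6320/7551]
x' = x̄ + K·y = [-8450/2517, 1105/839, -18290/2517]
P' = (I − K·H)·P̄ = [37345/15102 -2587/2517 22388/7551; -2587/2517 590/839 -3160/2517; 22388/7551 -3160/2517 108134/7551]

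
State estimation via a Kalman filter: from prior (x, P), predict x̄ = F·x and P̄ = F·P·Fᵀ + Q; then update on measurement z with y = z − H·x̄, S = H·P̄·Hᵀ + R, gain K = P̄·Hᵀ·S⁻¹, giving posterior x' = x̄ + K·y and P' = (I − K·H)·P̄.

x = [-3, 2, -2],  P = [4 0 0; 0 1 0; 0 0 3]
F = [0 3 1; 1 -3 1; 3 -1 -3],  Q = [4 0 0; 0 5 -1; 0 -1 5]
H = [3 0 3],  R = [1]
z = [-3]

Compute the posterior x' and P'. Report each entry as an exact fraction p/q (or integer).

x' = [4, -11, -5]
P' = [4328/275 -1632/275 -4326/275; -1632/275 11541/550 3263/550; -4326/275 3263/550 8709/550]

x̄ = F·x = [4, -11, -5]
P̄ = F·P·Fᵀ + Q = [16 -6 -12; -6 21 5; -12 5 69]
y = z − H·x̄ = [0]
S = H·P̄·Hᵀ + R = [550]
K = P̄·Hᵀ·S⁻¹ = [6/275; -3/550; 171/550]
x' = x̄ + K·y = [4, -11, -5]
P' = (I − K·H)·P̄ = [4328/275 -1632/275 -4326/275; -1632/275 11541/550 3263/550; -4326/275 3263/550 8709/550]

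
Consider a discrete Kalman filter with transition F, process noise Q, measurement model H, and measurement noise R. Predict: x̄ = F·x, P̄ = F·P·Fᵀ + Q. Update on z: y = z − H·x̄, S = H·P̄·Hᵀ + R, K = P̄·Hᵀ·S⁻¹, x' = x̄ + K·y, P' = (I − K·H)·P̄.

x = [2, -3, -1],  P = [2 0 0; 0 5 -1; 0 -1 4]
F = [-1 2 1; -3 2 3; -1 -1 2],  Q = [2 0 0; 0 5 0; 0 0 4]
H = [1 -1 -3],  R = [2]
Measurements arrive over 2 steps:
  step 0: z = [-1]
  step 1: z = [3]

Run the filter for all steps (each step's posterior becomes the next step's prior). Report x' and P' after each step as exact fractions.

step 0: x̄ = F·x = [-9, -15, -1]
step 0: P̄ = F·P·Fᵀ + Q = [24 30 -3; 30 67 19; -3 19 31]
step 0: y = z − H·x̄ = [-10]
step 0: S = H·P̄·Hᵀ + R = [444]
step 0: K = P̄·Hᵀ·S⁻¹ = [1/148; -47/222; -115/444]
step 0: x' = x̄ + K·y = [-671/74, -1430/111, 353/222]
step 0: P' = (I − K·H)·P̄ = [3549/148 2267/74 -329/148; 2267/74 5228/111 -1187/222; -329/148 -1187/222 539/444]
step 1: x̄ = F·x = [-559/37, 689/111, 5579/222]
step 1: P̄ = F·P·Fᵀ + Q = [2816/37 -390/37 -7977/74; -390/37 3149/111 6731/222; -7977/74 6731/222 76139/444]
step 1: y = z − H·x̄ = [22135/222]
step 1: S = H·P̄·Hᵀ + R = [1109831/444]
step 1: K = P̄·Hᵀ·S⁻¹ = [182058/1109831; -57662/1109831; -289741/1109831]
step 1: x' = x̄ + K·y = [1385048/1109831, 1139634/1109831, -998513/1109831]
step 1: P' = (I − K·H)·P̄ = [9815977/1109831 11945539/1109831 -831226/1109831; 11945539/1109831 23996678/1109831 -3978605/1109831; -831226/1109831 -3978605/1109831 1242287/1109831]

step 0: x' = [-671/74, -1430/111, 353/222], P' = [3549/148 2267/74 -329/148; 2267/74 5228/111 -1187/222; -329/148 -1187/222 539/444]
step 1: x' = [1385048/1109831, 1139634/1109831, -998513/1109831], P' = [9815977/1109831 11945539/1109831 -831226/1109831; 11945539/1109831 23996678/1109831 -3978605/1109831; -831226/1109831 -3978605/1109831 1242287/1109831]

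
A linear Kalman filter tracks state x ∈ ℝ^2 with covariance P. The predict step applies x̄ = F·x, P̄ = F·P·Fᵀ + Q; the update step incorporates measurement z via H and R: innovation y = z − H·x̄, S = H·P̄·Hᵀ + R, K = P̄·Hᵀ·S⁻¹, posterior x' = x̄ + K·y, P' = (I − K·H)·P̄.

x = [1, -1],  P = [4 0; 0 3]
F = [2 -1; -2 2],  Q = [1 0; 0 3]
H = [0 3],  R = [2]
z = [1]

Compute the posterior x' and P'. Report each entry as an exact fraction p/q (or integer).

x̄ = F·x = [3, -4]
P̄ = F·P·Fᵀ + Q = [20 -22; -22 31]
y = z − H·x̄ = [13]
S = H·P̄·Hᵀ + R = [281]
K = P̄·Hᵀ·S⁻¹ = [-66/281; 93/281]
x' = x̄ + K·y = [-15/281, 85/281]
P' = (I − K·H)·P̄ = [1264/281 -44/281; -44/281 62/281]

x' = [-15/281, 85/281]
P' = [1264/281 -44/281; -44/281 62/281]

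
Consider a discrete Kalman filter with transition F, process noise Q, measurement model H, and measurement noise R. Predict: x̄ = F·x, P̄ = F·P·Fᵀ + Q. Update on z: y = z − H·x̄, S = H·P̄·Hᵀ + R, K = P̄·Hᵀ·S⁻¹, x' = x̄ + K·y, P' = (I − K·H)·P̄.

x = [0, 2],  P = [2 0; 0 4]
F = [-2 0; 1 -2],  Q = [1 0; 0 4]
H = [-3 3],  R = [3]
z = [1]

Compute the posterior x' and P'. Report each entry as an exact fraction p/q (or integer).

x̄ = F·x = [0, -4]
P̄ = F·P·Fᵀ + Q = [9 -4; -4 22]
y = z − H·x̄ = [13]
S = H·P̄·Hᵀ + R = [354]
K = P̄·Hᵀ·S⁻¹ = [-13/118; 13/59]
x' = x̄ + K·y = [-169/118, -67/59]
P' = (I − K·H)·P̄ = [555/118 271/59; 271/59 284/59]

x' = [-169/118, -67/59]
P' = [555/118 271/59; 271/59 284/59]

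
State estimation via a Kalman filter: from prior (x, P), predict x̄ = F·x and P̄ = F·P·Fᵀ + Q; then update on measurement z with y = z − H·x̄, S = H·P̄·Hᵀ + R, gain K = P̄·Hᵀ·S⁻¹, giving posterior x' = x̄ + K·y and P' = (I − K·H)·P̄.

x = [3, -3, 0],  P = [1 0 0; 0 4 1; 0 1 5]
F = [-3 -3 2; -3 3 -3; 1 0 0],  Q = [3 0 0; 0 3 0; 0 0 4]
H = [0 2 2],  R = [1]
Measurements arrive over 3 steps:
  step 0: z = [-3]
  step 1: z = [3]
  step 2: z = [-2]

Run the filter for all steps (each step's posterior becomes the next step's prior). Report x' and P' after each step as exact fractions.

step 0: x' = [-90/11, -54/11, 37/11], P' = [316/11 18/11 -59/33; 18/11 57/11 -163/33; -59/33 -163/33 1469/297]
step 1: x' = [1596232/34469, 390135/34469, -338760/34469], P' = [135844598/310221 9651299/103407 -3216832/34469; 9651299/103407 893399/34469 -883365/34469; -3216832/34469 -883365/34469 881940/34469]
step 2: x' = [-67230009597/550681853, -15157710507/550681853, 14598286864/550681853], P' = [2540311413102/550681853 551429780472/550681853 -551085576369/550681853; 551429780472/550681853 123024383772/550681853 -122790058707/550681853; -551085576369/550681853 -122790058707/550681853 122693326550/550681853]

step 0: x̄ = F·x = [0, -18, 3]
step 0: P̄ = F·P·Fᵀ + Q = [56 -42 -3; -42 75 -3; -3 -3 5]
step 0: y = z − H·x̄ = [27]
step 0: S = H·P̄·Hᵀ + R = [297]
step 0: K = P̄·Hᵀ·S⁻¹ = [-10/33; 16/33; 4/297]
step 0: x' = x̄ + K·y = [-90/11, -54/11, 37/11]
step 0: P' = (I − K·H)·P̄ = [316/11 18/11 -59/33; 18/11 57/11 -163/33; -59/33 -163/33 1469/297]
step 1: x̄ = F·x = [46, -3/11, -90/11]
step 1: P̄ = F·P·Fᵀ + Q = [11830/27 925/9 -284/3; 925/9 12539/33 -835/11; -284/3 -835/11 360/11]
step 1: y = z − H·x̄ = [219/11]
step 1: S = H·P̄·Hᵀ + R = [34469/33]
step 1: K = P̄·Hᵀ·S⁻¹ = [1606/103407; 20068/34469; -2850/34469]
step 1: x' = x̄ + K·y = [1596232/34469, 390135/34469, -338760/34469]
step 1: P' = (I − K·H)·P̄ = [135844598/310221 9651299/103407 -3216832/34469; 9651299/103407 893399/34469 -883365/34469; -3216832/34469 -883365/34469 881940/34469]
step 2: x̄ = F·x = [-6636621/34469, -2602011/34469, 1596232/34469]
step 2: P̄ = F·P·Fᵀ + Q = [254626514/34469 99611396/34469 -184099487/103407; 99611396/34469 52015856/34469 -77939213/103407; -184099487/103407 -77939213/103407 137085482/310221]
step 2: y = z − H·x̄ = [1942620/34469]
step 2: S = H·P̄·Hᵀ + R = [550681853/310221]
step 2: K = P̄·Hᵀ·S⁻¹ = [688408206/550681853; 468650130/550681853; -193464314/550681853]
step 2: x' = x̄ + K·y = [-67230009597/550681853, -15157710507/550681853, 14598286864/550681853]
step 2: P' = (I − K·H)·P̄ = [2540311413102/550681853 551429780472/550681853 -551085576369/550681853; 551429780472/550681853 123024383772/550681853 -122790058707/550681853; -551085576369/550681853 -122790058707/550681853 122693326550/550681853]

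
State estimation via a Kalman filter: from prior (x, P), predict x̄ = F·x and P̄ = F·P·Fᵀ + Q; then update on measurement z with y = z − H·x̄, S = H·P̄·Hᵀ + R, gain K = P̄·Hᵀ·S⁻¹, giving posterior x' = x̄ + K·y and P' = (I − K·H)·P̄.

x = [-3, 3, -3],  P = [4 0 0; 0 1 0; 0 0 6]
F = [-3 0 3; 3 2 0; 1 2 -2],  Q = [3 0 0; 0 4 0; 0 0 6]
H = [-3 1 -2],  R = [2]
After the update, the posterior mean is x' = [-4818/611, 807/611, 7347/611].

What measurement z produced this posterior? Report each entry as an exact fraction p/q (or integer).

z = [1]

x̄ = F·x = [0, -3, 9]
P̄ = F·P·Fᵀ + Q = [93 -36 -48; -36 44 16; -48 16 38]
S = H·P̄·Hᵀ + R = [611]
K = P̄·Hᵀ·S⁻¹ = [-219/611; 120/611; 84/611]
x' − x̄ = [-4818/611, 2640/611, 1848/611] = K·y
y = (KᵀK)⁻¹·Kᵀ·(x' − x̄) = [22]
z = y + H·x̄ = [22] + [-21] = [1]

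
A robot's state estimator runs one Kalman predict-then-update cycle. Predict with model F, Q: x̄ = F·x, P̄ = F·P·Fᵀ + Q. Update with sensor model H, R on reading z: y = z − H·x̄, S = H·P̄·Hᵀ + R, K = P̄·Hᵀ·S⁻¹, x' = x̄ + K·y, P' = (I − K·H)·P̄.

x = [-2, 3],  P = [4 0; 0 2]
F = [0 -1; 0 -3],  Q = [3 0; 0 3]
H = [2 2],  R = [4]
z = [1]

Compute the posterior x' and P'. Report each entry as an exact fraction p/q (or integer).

x' = [41/78, -9/26]
P' = [74/39 -21/13; -21/13 30/13]

x̄ = F·x = [-3, -9]
P̄ = F·P·Fᵀ + Q = [5 6; 6 21]
y = z − H·x̄ = [25]
S = H·P̄·Hᵀ + R = [156]
K = P̄·Hᵀ·S⁻¹ = [11/78; 9/26]
x' = x̄ + K·y = [41/78, -9/26]
P' = (I − K·H)·P̄ = [74/39 -21/13; -21/13 30/13]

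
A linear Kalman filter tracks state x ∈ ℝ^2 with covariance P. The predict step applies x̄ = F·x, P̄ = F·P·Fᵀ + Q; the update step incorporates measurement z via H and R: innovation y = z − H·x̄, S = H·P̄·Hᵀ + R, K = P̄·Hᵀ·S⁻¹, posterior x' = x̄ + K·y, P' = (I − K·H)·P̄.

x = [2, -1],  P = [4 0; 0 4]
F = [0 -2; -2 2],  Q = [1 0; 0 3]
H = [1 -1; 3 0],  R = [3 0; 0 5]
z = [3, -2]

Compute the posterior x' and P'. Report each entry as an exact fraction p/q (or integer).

x' = [-153/263, -4708/1315]
P' = [130/263 97/263; 97/263 3791/1315]

x̄ = F·x = [2, -6]
P̄ = F·P·Fᵀ + Q = [17 -16; -16 35]
y = z − H·x̄ = [-5, -8]
S = H·P̄·Hᵀ + R = [87 99; 99 158]
K = P̄·Hᵀ·S⁻¹ = [11/263 78/263; -1102/1315 291/1315]
x' = x̄ + K·y = [-153/263, -4708/1315]
P' = (I − K·H)·P̄ = [130/263 97/263; 97/263 3791/1315]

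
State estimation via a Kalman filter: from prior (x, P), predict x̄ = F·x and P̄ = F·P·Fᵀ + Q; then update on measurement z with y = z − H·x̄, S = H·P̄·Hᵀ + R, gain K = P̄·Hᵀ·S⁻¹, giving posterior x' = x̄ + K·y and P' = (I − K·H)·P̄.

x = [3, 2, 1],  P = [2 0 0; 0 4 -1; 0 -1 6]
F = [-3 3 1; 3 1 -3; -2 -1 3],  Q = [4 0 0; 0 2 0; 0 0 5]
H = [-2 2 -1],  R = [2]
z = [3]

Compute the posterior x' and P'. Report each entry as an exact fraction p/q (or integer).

x̄ = F·x = [-2, 8, -5]
P̄ = F·P·Fᵀ + Q = [58 -16 10; -16 84 -76; 10 -76 77]
y = z − H·x̄ = [-22]
S = H·P̄·Hᵀ + R = [1119]
K = P̄·Hᵀ·S⁻¹ = [-158/1119; 92/373; -83/373]
x' = x̄ + K·y = [1238/1119, 960/373, -39/373]
P' = (I − K·H)·P̄ = [39938/1119 8568/373 -9384/373; 8568/373 5940/373 -5440/373; -9384/373 -5440/373 8054/373]

x' = [1238/1119, 960/373, -39/373]
P' = [39938/1119 8568/373 -9384/373; 8568/373 5940/373 -5440/373; -9384/373 -5440/373 8054/373]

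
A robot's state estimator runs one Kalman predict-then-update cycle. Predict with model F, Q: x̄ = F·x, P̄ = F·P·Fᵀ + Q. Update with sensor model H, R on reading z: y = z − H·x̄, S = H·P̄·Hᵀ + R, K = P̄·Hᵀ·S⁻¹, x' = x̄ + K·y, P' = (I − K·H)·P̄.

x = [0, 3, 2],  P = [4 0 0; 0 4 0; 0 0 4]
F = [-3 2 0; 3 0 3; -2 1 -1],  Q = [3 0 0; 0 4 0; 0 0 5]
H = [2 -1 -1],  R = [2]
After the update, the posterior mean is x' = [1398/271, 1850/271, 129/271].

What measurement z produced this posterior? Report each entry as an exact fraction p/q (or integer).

x̄ = F·x = [6, 6, 1]
P̄ = F·P·Fᵀ + Q = [55 -36 32; -36 76 -36; 32 -36 29]
S = H·P̄·Hᵀ + R = [271]
K = P̄·Hᵀ·S⁻¹ = [114/271; -112/271; 71/271]
x' − x̄ = [-228/271, 224/271, -142/271] = K·y
y = (KᵀK)⁻¹·Kᵀ·(x' − x̄) = [-2]
z = y + H·x̄ = [-2] + [5] = [3]

z = [3]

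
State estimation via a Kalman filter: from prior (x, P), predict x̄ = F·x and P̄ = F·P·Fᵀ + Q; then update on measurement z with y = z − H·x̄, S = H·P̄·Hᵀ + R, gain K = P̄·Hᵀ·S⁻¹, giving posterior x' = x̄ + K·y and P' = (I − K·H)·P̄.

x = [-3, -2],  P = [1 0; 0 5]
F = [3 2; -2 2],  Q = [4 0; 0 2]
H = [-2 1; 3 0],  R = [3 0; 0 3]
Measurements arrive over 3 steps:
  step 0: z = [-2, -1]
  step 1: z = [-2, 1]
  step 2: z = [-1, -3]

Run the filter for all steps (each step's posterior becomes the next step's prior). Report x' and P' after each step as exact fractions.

step 0: x̄ = F·x = [-13, 2]
step 0: P̄ = F·P·Fᵀ + Q = [33 14; 14 26]
step 0: y = z − H·x̄ = [-30, 38]
step 0: S = H·P̄·Hᵀ + R = [105 -156; -156 300]
step 0: K = P̄·Hᵀ·S⁻¹ = [-13/597 761/2388; 496/597 683/1194]
step 0: x' = x̄ + K·y = [-283/1194, -709/597]
step 0: P' = (I − K·H)·P̄ = [761/2388 683/1194; 683/1194 2171/597]
step 1: x̄ = F·x = [-3685/1194, -1135/597]
step 1: P̄ = F·P·Fᵀ + Q = [67529/2388 16451/1194; 16451/1194 7907/597]
step 1: y = z − H·x̄ = [-1248/199, 4083/398]
step 1: S = H·P̄·Hᵀ + R = [14775/199 -25539/199; -25539/199 204975/796]
step 1: K = P̄·Hᵀ·S⁻¹ = [-34052/702753 71517/234251; 429674/702753 108982/234251]
step 1: x' = x̄ + K·y = [245705/702753, -676622/702753]
step 1: P' = (I − K·H)·P̄ = [71517/234251 108982/234251; 108982/234251 647638/234251]
step 2: x̄ = F·x = [-616129/702753, -1844654/702753]
step 2: P̄ = F·P·Fᵀ + Q = [5478993/234251 2379414/234251; 2379414/234251 2473266/234251]
step 2: y = z − H·x̄ = [-30119/234251, -86624/234251]
step 2: S = H·P̄·Hᵀ + R = [15574335/234251 -25735716/234251; -25735716/234251 50013690/234251]
step 2: K = P̄·Hᵀ·S⁻¹ = [-1429762/27653833 16705407/55307666; 16458694/27653833 12416121/27653833]
step 2: x' = x̄ + K·y = [-81450125/82961499, -237888052/82961499]
step 2: P' = (I − K·H)·P̄ = [16705407/55307666 12416121/27653833; 12416121/27653833 74208324/27653833]

step 0: x' = [-283/1194, -709/597], P' = [761/2388 683/1194; 683/1194 2171/597]
step 1: x' = [245705/702753, -676622/702753], P' = [71517/234251 108982/234251; 108982/234251 647638/234251]
step 2: x' = [-81450125/82961499, -237888052/82961499], P' = [16705407/55307666 12416121/27653833; 12416121/27653833 74208324/27653833]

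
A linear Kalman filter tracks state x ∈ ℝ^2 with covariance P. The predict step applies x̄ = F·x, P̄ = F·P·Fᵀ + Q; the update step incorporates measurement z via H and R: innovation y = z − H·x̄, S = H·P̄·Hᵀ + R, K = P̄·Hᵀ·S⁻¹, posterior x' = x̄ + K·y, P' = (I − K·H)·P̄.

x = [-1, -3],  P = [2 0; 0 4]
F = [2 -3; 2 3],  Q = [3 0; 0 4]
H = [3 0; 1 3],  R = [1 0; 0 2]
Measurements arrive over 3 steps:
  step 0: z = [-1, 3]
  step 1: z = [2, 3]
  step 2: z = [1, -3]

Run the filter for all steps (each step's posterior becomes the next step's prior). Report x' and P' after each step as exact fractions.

step 0: x' = [-38908/120391, 126791/120391], P' = [13342/120391 -4472/120391; -4472/120391 28064/120391]
step 1: x' = [203762960/348520869, 7003315/8500509], P' = [38016662/348520869 -307076/8500509; -307076/8500509 1919068/8500509]
step 2: x' = [294722892278/988907046731, -924651959053/988907046731], P' = [107840081278/988907046731 -35687601488/988907046731; -35687601488/988907046731 223184339448/988907046731]

step 0: x̄ = F·x = [7, -11]
step 0: P̄ = F·P·Fᵀ + Q = [47 -28; -28 48]
step 0: y = z − H·x̄ = [-22, 29]
step 0: S = H·P̄·Hᵀ + R = [424 -111; -111 313]
step 0: K = P̄·Hᵀ·S⁻¹ = [40026/120391 -37/120391; -13416/120391 39860/120391]
step 0: x' = x̄ + K·y = [-38908/120391, 126791/120391]
step 0: P' = (I − K·H)·P̄ = [13342/120391 -4472/120391; -4472/120391 28064/120391]
step 1: x̄ = F·x = [-458189/120391, 302557/120391]
step 1: P̄ = F·P·Fᵀ + Q = [720781/120391 -199208/120391; -199208/120391 733844/120391]
step 1: y = z − H·x̄ = [1615349/120391, -88309/120391]
step 1: S = H·P̄·Hᵀ + R = [6607420/120391 369471/120391; 369471/120391 6370911/120391]
step 1: K = P̄·Hᵀ·S⁻¹ = [38016662/116173623 123157/348520869; -307076/2833503 2725064/8500509]
step 1: x' = x̄ + K·y = [203762960/348520869, 7003315/8500509]
step 1: P' = (I − K·H)·P̄ = [38016662/348520869 -307076/8500509; -307076/8500509 1919068/8500509]
step 2: x̄ = F·x = [-453881825/348520869, 1268933665/348520869]
step 2: P̄ = F·P·Fᵀ + Q = [2056846739/348520869 -556069444/348520869; -556069444/348520869 2103204824/348520869]
step 2: y = z − H·x̄ = [570055448/116173623, -4398481777/348520869]
step 2: S = H·P̄·Hᵀ + R = [2095571280/38724541 388638407/116173623; 388638407/116173623 18346315229/348520869]
step 2: K = P̄·Hᵀ·S⁻¹ = [323520243834/988907046731 388638407/988907046731; -107062804464/988907046731 316932708428/988907046731]
step 2: x' = x̄ + K·y = [294722892278/988907046731, -924651959053/988907046731]
step 2: P' = (I − K·H)·P̄ = [107840081278/988907046731 -35687601488/988907046731; -35687601488/988907046731 223184339448/988907046731]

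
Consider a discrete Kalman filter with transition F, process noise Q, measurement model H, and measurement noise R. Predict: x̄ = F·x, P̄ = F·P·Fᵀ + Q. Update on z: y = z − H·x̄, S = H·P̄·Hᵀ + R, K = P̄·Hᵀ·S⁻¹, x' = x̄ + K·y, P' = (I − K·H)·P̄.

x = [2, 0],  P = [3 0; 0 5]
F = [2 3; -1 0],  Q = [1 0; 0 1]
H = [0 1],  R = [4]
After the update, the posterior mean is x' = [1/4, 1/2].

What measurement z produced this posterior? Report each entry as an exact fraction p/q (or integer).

z = [3]

x̄ = F·x = [4, -2]
P̄ = F·P·Fᵀ + Q = [58 -6; -6 4]
S = H·P̄·Hᵀ + R = [8]
K = P̄·Hᵀ·S⁻¹ = [-3/4; 1/2]
x' − x̄ = [-15/4, 5/2] = K·y
y = (KᵀK)⁻¹·Kᵀ·(x' − x̄) = [5]
z = y + H·x̄ = [5] + [-2] = [3]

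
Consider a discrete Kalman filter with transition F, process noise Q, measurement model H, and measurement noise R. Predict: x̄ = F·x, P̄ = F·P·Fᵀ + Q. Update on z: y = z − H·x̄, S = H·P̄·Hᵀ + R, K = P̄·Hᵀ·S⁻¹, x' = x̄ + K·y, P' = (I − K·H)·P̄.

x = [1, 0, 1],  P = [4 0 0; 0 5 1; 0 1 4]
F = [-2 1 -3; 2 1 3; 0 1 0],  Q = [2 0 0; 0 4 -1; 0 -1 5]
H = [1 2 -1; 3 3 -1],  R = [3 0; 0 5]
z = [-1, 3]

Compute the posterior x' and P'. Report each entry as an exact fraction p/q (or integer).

x̄ = F·x = [-5, 5, 0]
P̄ = F·P·Fᵀ + Q = [53 -47 2; -47 67 7; 2 7 10]
y = z − H·x̄ = [-6, 3]
S = H·P̄·Hᵀ + R = [114 105; 105 195]
K = P̄·Hᵀ·S⁻¹ = [-671/747 2113/3735; 223/249 -262/1245; -41/747 436/3735]
x' = x̄ + K·y = [866/415, -417/415, 282/415]
P' = (I − K·H)·P̄ = [19882/3735 -2126/415 -8321/3735; -2126/415 8101/1245 6479/1245; -8321/3735 6479/1245 31168/3735]

x' = [866/415, -417/415, 282/415]
P' = [19882/3735 -2126/415 -8321/3735; -2126/415 8101/1245 6479/1245; -8321/3735 6479/1245 31168/3735]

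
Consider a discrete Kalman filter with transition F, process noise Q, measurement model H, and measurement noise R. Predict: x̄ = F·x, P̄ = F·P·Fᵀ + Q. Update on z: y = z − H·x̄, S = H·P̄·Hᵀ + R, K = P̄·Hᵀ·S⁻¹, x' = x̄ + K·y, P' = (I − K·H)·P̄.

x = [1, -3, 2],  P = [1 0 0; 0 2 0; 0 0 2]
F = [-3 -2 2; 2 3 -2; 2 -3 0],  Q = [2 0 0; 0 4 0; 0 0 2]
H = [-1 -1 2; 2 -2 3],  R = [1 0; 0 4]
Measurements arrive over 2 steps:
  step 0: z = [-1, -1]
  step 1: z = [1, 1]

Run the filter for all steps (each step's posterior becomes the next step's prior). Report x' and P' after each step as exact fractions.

step 0: x̄ = F·x = [7, -11, 11]
step 0: P̄ = F·P·Fᵀ + Q = [27 -26 6; -26 34 -14; 6 -14 24]
step 0: y = z − H·x̄ = [-27, -70]
step 0: S = H·P̄·Hᵀ + R = [138 262; 262 912]
step 0: K = P̄·Hᵀ·S⁻¹ = [-5614/14303 7115/28606; 2403/14303 -3231/14303; 5432/14303 196/14303]
step 0: x' = x̄ + K·y = [2674/14303, 3956/14303, -3051/14303]
step 0: P' = (I − K·H)·P̄ = [6805/14303 2333/14303 1762/14303; 2333/14303 49388/14303 27062/14303; 1762/14303 27062/14303 17128/14303]
step 1: x̄ = F·x = [-22036/14303, 23318/14303, -6520/14303]
step 1: P̄ = F·P·Fᵀ + Q = [146271/14303 -147759/14303 111839/14303; -147759/14303 286592/14303 -261948/14303; 111839/14303 -261948/14303 472322/14303]
step 1: y = z − H·x̄ = [28625/14303, 124571/14303]
step 1: S = H·P̄·Hᵀ + R = [2641372/14303 5060049/14303; 5060049/14303 11707078/14303]
step 1: K = P̄·Hᵀ·S⁻¹ = [-28487855/74371141 18180234/74371141; 42890564/371855705 -71092097/371855705; 130299958/371855705 12434561/371855705]
step 1: x' = x̄ + K·y = [-13254379/74371141, 72898001/371855705, 199561127/371855705]
step 1: P' = (I − K·H)·P̄ = [35096941/74371141 14773150/74371141 10691118/74371141; 14773150/74371141 1214468718/371855705 665612516/371855705; 10691118/74371141 665612516/371855705 424684032/371855705]

step 0: x' = [2674/14303, 3956/14303, -3051/14303], P' = [6805/14303 2333/14303 1762/14303; 2333/14303 49388/14303 27062/14303; 1762/14303 27062/14303 17128/14303]
step 1: x' = [-13254379/74371141, 72898001/371855705, 199561127/371855705], P' = [35096941/74371141 14773150/74371141 10691118/74371141; 14773150/74371141 1214468718/371855705 665612516/371855705; 10691118/74371141 665612516/371855705 424684032/371855705]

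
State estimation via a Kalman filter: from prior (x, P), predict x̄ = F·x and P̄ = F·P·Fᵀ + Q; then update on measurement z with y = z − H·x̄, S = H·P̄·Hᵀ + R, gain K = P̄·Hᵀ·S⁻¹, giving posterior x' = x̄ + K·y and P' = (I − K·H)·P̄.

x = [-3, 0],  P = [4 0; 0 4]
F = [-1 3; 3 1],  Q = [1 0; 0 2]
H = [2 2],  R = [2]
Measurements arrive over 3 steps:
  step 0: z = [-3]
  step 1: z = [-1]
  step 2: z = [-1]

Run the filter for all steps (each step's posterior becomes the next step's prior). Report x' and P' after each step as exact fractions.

step 0: x̄ = F·x = [3, -9]
step 0: P̄ = F·P·Fᵀ + Q = [41 0; 0 42]
step 0: y = z − H·x̄ = [9]
step 0: S = H·P̄·Hᵀ + R = [334]
step 0: K = P̄·Hᵀ·S⁻¹ = [41/167; 42/167]
step 0: x' = x̄ + K·y = [870/167, -1125/167]
step 0: P' = (I − K·H)·P̄ = [3485/167 -3444/167; -3444/167 3486/167]
step 1: x̄ = F·x = [-4245/167, 1485/167]
step 1: P̄ = F·P·Fᵀ + Q = [55690/167 -27549/167; -27549/167 14521/167]
step 1: y = z − H·x̄ = [5353/167]
step 1: S = H·P̄·Hᵀ + R = [60786/167]
step 1: K = P̄·Hᵀ·S⁻¹ = [28141/30393; -13028/30393]
step 1: x' = x̄ + K·y = [129464/30393, -147337/30393]
step 1: P' = (I − K·H)·P̄ = [651224/30393 -623083/30393; -623083/30393 610055/30393]
step 2: x̄ = F·x = [-571475/30393, 241055/30393]
step 2: P̄ = F·P·Fᵀ + Q = [9910610/30393 -5108171/30393; -5108171/30393 2793359/30393]
step 2: y = z − H·x̄ = [210149/10131]
step 2: S = H·P̄·Hᵀ + R = [1112366/3377]
step 2: K = P̄·Hᵀ·S⁻¹ = [1600813/1668549; -771604/1668549]
step 2: x' = x̄ + K·y = [1832452/1668549, -2771801/1668549]
step 2: P' = (I − K·H)·P̄ = [38190532/1668549 -12196573/556183; -12196573/556183 35818115/1668549]

step 0: x' = [870/167, -1125/167], P' = [3485/167 -3444/167; -3444/167 3486/167]
step 1: x' = [129464/30393, -147337/30393], P' = [651224/30393 -623083/30393; -623083/30393 610055/30393]
step 2: x' = [1832452/1668549, -2771801/1668549], P' = [38190532/1668549 -12196573/556183; -12196573/556183 35818115/1668549]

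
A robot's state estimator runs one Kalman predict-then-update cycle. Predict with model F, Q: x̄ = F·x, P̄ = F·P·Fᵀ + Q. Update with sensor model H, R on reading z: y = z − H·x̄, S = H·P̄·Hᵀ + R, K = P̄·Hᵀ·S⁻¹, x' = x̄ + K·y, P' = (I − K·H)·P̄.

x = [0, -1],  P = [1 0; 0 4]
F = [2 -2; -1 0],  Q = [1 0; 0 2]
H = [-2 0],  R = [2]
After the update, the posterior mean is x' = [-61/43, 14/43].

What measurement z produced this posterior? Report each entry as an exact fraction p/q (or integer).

z = [3]

x̄ = F·x = [2, 0]
P̄ = F·P·Fᵀ + Q = [21 -2; -2 3]
S = H·P̄·Hᵀ + R = [86]
K = P̄·Hᵀ·S⁻¹ = [-21/43; 2/43]
x' − x̄ = [-147/43, 14/43] = K·y
y = (KᵀK)⁻¹·Kᵀ·(x' − x̄) = [7]
z = y + H·x̄ = [7] + [-4] = [3]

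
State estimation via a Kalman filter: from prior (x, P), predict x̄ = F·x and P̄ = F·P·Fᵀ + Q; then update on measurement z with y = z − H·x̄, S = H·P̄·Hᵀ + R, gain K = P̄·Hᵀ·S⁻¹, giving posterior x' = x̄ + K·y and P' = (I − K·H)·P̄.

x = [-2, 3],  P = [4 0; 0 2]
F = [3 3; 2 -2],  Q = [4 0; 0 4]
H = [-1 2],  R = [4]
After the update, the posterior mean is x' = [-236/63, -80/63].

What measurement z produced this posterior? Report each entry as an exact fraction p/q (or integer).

x̄ = F·x = [3, -10]
P̄ = F·P·Fᵀ + Q = [58 12; 12 28]
S = H·P̄·Hᵀ + R = [126]
K = P̄·Hᵀ·S⁻¹ = [-17/63; 22/63]
x' − x̄ = [-425/63, 550/63] = K·y
y = (KᵀK)⁻¹·Kᵀ·(x' − x̄) = [25]
z = y + H·x̄ = [25] + [-23] = [2]

z = [2]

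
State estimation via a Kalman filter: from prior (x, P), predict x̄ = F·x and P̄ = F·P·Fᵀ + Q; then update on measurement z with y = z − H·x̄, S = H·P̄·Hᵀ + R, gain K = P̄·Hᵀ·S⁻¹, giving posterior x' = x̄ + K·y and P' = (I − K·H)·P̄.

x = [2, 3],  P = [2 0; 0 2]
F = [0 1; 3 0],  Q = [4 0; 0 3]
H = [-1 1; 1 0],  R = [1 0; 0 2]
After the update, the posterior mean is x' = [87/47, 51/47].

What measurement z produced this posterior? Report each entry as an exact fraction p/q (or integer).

x̄ = F·x = [3, 6]
P̄ = F·P·Fᵀ + Q = [6 0; 0 21]
S = H·P̄·Hᵀ + R = [28 -6; -6 8]
K = P̄·Hᵀ·S⁻¹ = [-3/47 33/47; 42/47 63/94]
x' − x̄ = [-54/47, -231/47] = K·y
y = (KᵀK)⁻¹·Kᵀ·(x' − x̄) = [-4, -2]
z = y + H·x̄ = [-4, -2] + [3, 3] = [-1, 1]

z = [-1, 1]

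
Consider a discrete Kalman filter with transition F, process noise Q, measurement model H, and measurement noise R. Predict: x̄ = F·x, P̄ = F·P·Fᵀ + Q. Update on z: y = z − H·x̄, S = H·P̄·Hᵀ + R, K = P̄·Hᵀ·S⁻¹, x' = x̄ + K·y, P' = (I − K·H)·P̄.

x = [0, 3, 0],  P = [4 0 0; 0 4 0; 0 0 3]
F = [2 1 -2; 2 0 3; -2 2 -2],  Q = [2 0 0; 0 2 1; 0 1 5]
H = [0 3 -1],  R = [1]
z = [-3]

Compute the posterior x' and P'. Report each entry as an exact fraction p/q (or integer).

x̄ = F·x = [3, 0, 6]
P̄ = F·P·Fᵀ + Q = [34 -2 4; -2 45 -33; 4 -33 49]
y = z − H·x̄ = [3]
S = H·P̄·Hᵀ + R = [653]
K = P̄·Hᵀ·S⁻¹ = [-10/653; 168/653; -148/653]
x' = x̄ + K·y = [1929/653, 504/653, 3474/653]
P' = (I − K·H)·P̄ = [22102/653 374/653 1132/653; 374/653 1161/653 3315/653; 1132/653 3315/653 10093/653]

x' = [1929/653, 504/653, 3474/653]
P' = [22102/653 374/653 1132/653; 374/653 1161/653 3315/653; 1132/653 3315/653 10093/653]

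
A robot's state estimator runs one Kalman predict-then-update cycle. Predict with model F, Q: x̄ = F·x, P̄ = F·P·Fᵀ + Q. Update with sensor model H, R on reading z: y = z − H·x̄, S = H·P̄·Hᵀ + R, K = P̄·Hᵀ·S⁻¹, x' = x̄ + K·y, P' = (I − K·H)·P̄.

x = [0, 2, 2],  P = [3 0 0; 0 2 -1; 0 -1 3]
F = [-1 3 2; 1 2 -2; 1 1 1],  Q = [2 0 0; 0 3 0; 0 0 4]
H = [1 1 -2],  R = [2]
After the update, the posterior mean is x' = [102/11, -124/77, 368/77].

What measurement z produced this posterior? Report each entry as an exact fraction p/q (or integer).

z = [-2]

x̄ = F·x = [10, 0, 4]
P̄ = F·P·Fᵀ + Q = [23 -1 4; -1 34 1; 4 1 10]
S = H·P̄·Hᵀ + R = [77]
K = P̄·Hᵀ·S⁻¹ = [2/11; 31/77; -15/77]
x' − x̄ = [-8/11, -124/77, 60/77] = K·y
y = (KᵀK)⁻¹·Kᵀ·(x' − x̄) = [-4]
z = y + H·x̄ = [-4] + [2] = [-2]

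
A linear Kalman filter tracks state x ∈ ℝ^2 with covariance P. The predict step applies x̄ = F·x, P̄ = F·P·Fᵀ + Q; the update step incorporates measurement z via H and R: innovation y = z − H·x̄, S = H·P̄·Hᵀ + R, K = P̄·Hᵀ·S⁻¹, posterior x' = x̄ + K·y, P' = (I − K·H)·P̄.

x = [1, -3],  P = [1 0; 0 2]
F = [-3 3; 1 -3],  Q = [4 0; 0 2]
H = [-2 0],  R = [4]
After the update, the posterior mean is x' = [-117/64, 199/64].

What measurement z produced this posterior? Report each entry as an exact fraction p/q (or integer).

z = [3]

x̄ = F·x = [-12, 10]
P̄ = F·P·Fᵀ + Q = [31 -21; -21 21]
S = H·P̄·Hᵀ + R = [128]
K = P̄·Hᵀ·S⁻¹ = [-31/64; 21/64]
x' − x̄ = [651/64, -441/64] = K·y
y = (KᵀK)⁻¹·Kᵀ·(x' − x̄) = [-21]
z = y + H·x̄ = [-21] + [24] = [3]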